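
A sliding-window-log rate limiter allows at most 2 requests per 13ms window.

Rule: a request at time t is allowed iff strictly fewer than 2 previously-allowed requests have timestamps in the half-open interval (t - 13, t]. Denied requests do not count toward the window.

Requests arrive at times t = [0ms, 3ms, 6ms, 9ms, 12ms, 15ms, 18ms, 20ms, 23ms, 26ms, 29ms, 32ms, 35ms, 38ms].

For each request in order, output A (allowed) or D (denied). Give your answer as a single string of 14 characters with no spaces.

Tracking allowed requests in the window:
  req#1 t=0ms: ALLOW
  req#2 t=3ms: ALLOW
  req#3 t=6ms: DENY
  req#4 t=9ms: DENY
  req#5 t=12ms: DENY
  req#6 t=15ms: ALLOW
  req#7 t=18ms: ALLOW
  req#8 t=20ms: DENY
  req#9 t=23ms: DENY
  req#10 t=26ms: DENY
  req#11 t=29ms: ALLOW
  req#12 t=32ms: ALLOW
  req#13 t=35ms: DENY
  req#14 t=38ms: DENY

Answer: AADDDAADDDAADD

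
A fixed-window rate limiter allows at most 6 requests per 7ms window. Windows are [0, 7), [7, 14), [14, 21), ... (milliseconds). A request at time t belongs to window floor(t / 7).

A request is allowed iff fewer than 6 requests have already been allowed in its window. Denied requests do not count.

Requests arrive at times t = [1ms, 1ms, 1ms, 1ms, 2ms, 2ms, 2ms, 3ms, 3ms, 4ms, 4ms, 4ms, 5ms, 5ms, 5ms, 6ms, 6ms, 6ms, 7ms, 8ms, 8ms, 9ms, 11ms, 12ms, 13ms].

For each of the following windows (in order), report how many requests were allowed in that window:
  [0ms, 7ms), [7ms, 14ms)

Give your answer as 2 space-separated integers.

Answer: 6 6

Derivation:
Processing requests:
  req#1 t=1ms (window 0): ALLOW
  req#2 t=1ms (window 0): ALLOW
  req#3 t=1ms (window 0): ALLOW
  req#4 t=1ms (window 0): ALLOW
  req#5 t=2ms (window 0): ALLOW
  req#6 t=2ms (window 0): ALLOW
  req#7 t=2ms (window 0): DENY
  req#8 t=3ms (window 0): DENY
  req#9 t=3ms (window 0): DENY
  req#10 t=4ms (window 0): DENY
  req#11 t=4ms (window 0): DENY
  req#12 t=4ms (window 0): DENY
  req#13 t=5ms (window 0): DENY
  req#14 t=5ms (window 0): DENY
  req#15 t=5ms (window 0): DENY
  req#16 t=6ms (window 0): DENY
  req#17 t=6ms (window 0): DENY
  req#18 t=6ms (window 0): DENY
  req#19 t=7ms (window 1): ALLOW
  req#20 t=8ms (window 1): ALLOW
  req#21 t=8ms (window 1): ALLOW
  req#22 t=9ms (window 1): ALLOW
  req#23 t=11ms (window 1): ALLOW
  req#24 t=12ms (window 1): ALLOW
  req#25 t=13ms (window 1): DENY

Allowed counts by window: 6 6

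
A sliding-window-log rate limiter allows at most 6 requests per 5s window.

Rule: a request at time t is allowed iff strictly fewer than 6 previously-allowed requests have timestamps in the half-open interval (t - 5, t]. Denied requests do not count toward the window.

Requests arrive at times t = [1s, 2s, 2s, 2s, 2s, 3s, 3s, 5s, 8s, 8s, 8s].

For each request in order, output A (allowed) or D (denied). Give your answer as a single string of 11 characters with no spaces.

Answer: AAAAAADDAAA

Derivation:
Tracking allowed requests in the window:
  req#1 t=1s: ALLOW
  req#2 t=2s: ALLOW
  req#3 t=2s: ALLOW
  req#4 t=2s: ALLOW
  req#5 t=2s: ALLOW
  req#6 t=3s: ALLOW
  req#7 t=3s: DENY
  req#8 t=5s: DENY
  req#9 t=8s: ALLOW
  req#10 t=8s: ALLOW
  req#11 t=8s: ALLOW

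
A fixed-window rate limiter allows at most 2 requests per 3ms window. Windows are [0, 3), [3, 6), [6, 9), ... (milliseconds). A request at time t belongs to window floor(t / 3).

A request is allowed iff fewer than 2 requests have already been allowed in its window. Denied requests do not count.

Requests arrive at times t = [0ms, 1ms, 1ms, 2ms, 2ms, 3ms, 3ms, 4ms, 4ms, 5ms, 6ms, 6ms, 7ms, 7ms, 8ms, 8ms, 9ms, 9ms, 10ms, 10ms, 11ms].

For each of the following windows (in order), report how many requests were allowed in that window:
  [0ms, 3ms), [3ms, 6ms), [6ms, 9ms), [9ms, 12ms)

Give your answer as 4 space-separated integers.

Answer: 2 2 2 2

Derivation:
Processing requests:
  req#1 t=0ms (window 0): ALLOW
  req#2 t=1ms (window 0): ALLOW
  req#3 t=1ms (window 0): DENY
  req#4 t=2ms (window 0): DENY
  req#5 t=2ms (window 0): DENY
  req#6 t=3ms (window 1): ALLOW
  req#7 t=3ms (window 1): ALLOW
  req#8 t=4ms (window 1): DENY
  req#9 t=4ms (window 1): DENY
  req#10 t=5ms (window 1): DENY
  req#11 t=6ms (window 2): ALLOW
  req#12 t=6ms (window 2): ALLOW
  req#13 t=7ms (window 2): DENY
  req#14 t=7ms (window 2): DENY
  req#15 t=8ms (window 2): DENY
  req#16 t=8ms (window 2): DENY
  req#17 t=9ms (window 3): ALLOW
  req#18 t=9ms (window 3): ALLOW
  req#19 t=10ms (window 3): DENY
  req#20 t=10ms (window 3): DENY
  req#21 t=11ms (window 3): DENY

Allowed counts by window: 2 2 2 2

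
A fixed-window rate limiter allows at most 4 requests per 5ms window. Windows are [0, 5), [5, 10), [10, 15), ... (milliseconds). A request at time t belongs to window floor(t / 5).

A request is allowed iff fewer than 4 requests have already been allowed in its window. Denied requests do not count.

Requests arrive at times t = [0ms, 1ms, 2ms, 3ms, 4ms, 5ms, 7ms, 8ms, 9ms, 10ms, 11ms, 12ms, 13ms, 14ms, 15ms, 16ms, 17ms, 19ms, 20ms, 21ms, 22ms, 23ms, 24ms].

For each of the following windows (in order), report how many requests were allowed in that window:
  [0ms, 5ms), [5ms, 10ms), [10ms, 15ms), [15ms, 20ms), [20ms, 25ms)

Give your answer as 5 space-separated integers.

Processing requests:
  req#1 t=0ms (window 0): ALLOW
  req#2 t=1ms (window 0): ALLOW
  req#3 t=2ms (window 0): ALLOW
  req#4 t=3ms (window 0): ALLOW
  req#5 t=4ms (window 0): DENY
  req#6 t=5ms (window 1): ALLOW
  req#7 t=7ms (window 1): ALLOW
  req#8 t=8ms (window 1): ALLOW
  req#9 t=9ms (window 1): ALLOW
  req#10 t=10ms (window 2): ALLOW
  req#11 t=11ms (window 2): ALLOW
  req#12 t=12ms (window 2): ALLOW
  req#13 t=13ms (window 2): ALLOW
  req#14 t=14ms (window 2): DENY
  req#15 t=15ms (window 3): ALLOW
  req#16 t=16ms (window 3): ALLOW
  req#17 t=17ms (window 3): ALLOW
  req#18 t=19ms (window 3): ALLOW
  req#19 t=20ms (window 4): ALLOW
  req#20 t=21ms (window 4): ALLOW
  req#21 t=22ms (window 4): ALLOW
  req#22 t=23ms (window 4): ALLOW
  req#23 t=24ms (window 4): DENY

Allowed counts by window: 4 4 4 4 4

Answer: 4 4 4 4 4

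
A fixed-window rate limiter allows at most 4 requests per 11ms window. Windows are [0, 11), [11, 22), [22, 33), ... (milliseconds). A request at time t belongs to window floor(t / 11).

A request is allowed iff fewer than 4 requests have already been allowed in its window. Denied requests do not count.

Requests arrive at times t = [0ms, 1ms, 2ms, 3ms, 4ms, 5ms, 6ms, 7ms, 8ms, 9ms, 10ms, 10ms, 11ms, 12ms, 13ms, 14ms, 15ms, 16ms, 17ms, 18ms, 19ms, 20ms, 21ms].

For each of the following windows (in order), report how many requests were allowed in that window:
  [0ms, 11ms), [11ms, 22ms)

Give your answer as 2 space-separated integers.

Answer: 4 4

Derivation:
Processing requests:
  req#1 t=0ms (window 0): ALLOW
  req#2 t=1ms (window 0): ALLOW
  req#3 t=2ms (window 0): ALLOW
  req#4 t=3ms (window 0): ALLOW
  req#5 t=4ms (window 0): DENY
  req#6 t=5ms (window 0): DENY
  req#7 t=6ms (window 0): DENY
  req#8 t=7ms (window 0): DENY
  req#9 t=8ms (window 0): DENY
  req#10 t=9ms (window 0): DENY
  req#11 t=10ms (window 0): DENY
  req#12 t=10ms (window 0): DENY
  req#13 t=11ms (window 1): ALLOW
  req#14 t=12ms (window 1): ALLOW
  req#15 t=13ms (window 1): ALLOW
  req#16 t=14ms (window 1): ALLOW
  req#17 t=15ms (window 1): DENY
  req#18 t=16ms (window 1): DENY
  req#19 t=17ms (window 1): DENY
  req#20 t=18ms (window 1): DENY
  req#21 t=19ms (window 1): DENY
  req#22 t=20ms (window 1): DENY
  req#23 t=21ms (window 1): DENY

Allowed counts by window: 4 4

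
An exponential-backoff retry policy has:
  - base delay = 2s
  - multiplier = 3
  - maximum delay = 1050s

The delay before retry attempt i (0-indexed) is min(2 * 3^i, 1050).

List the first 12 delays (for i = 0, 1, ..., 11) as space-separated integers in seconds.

Answer: 2 6 18 54 162 486 1050 1050 1050 1050 1050 1050

Derivation:
Computing each delay:
  i=0: min(2*3^0, 1050) = 2
  i=1: min(2*3^1, 1050) = 6
  i=2: min(2*3^2, 1050) = 18
  i=3: min(2*3^3, 1050) = 54
  i=4: min(2*3^4, 1050) = 162
  i=5: min(2*3^5, 1050) = 486
  i=6: min(2*3^6, 1050) = 1050
  i=7: min(2*3^7, 1050) = 1050
  i=8: min(2*3^8, 1050) = 1050
  i=9: min(2*3^9, 1050) = 1050
  i=10: min(2*3^10, 1050) = 1050
  i=11: min(2*3^11, 1050) = 1050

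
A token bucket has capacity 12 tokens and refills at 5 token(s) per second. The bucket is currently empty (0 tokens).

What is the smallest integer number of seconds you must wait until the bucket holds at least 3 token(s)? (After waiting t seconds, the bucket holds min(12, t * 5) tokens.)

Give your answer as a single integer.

Answer: 1

Derivation:
Need t * 5 >= 3, so t >= 3/5.
Smallest integer t = ceil(3/5) = 1.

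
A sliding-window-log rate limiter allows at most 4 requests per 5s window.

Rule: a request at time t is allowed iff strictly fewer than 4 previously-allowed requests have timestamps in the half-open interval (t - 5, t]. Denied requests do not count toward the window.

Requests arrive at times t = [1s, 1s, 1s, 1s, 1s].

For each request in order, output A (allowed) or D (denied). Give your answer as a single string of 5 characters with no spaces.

Tracking allowed requests in the window:
  req#1 t=1s: ALLOW
  req#2 t=1s: ALLOW
  req#3 t=1s: ALLOW
  req#4 t=1s: ALLOW
  req#5 t=1s: DENY

Answer: AAAAD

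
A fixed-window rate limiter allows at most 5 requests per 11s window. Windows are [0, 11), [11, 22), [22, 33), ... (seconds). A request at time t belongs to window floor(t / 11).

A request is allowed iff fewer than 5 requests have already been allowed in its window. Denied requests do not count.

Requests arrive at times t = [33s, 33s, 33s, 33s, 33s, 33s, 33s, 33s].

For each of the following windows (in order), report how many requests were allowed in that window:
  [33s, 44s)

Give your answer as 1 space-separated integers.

Processing requests:
  req#1 t=33s (window 3): ALLOW
  req#2 t=33s (window 3): ALLOW
  req#3 t=33s (window 3): ALLOW
  req#4 t=33s (window 3): ALLOW
  req#5 t=33s (window 3): ALLOW
  req#6 t=33s (window 3): DENY
  req#7 t=33s (window 3): DENY
  req#8 t=33s (window 3): DENY

Allowed counts by window: 5

Answer: 5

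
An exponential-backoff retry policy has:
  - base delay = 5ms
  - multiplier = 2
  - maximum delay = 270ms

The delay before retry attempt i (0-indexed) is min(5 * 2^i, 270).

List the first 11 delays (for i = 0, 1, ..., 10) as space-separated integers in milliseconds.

Answer: 5 10 20 40 80 160 270 270 270 270 270

Derivation:
Computing each delay:
  i=0: min(5*2^0, 270) = 5
  i=1: min(5*2^1, 270) = 10
  i=2: min(5*2^2, 270) = 20
  i=3: min(5*2^3, 270) = 40
  i=4: min(5*2^4, 270) = 80
  i=5: min(5*2^5, 270) = 160
  i=6: min(5*2^6, 270) = 270
  i=7: min(5*2^7, 270) = 270
  i=8: min(5*2^8, 270) = 270
  i=9: min(5*2^9, 270) = 270
  i=10: min(5*2^10, 270) = 270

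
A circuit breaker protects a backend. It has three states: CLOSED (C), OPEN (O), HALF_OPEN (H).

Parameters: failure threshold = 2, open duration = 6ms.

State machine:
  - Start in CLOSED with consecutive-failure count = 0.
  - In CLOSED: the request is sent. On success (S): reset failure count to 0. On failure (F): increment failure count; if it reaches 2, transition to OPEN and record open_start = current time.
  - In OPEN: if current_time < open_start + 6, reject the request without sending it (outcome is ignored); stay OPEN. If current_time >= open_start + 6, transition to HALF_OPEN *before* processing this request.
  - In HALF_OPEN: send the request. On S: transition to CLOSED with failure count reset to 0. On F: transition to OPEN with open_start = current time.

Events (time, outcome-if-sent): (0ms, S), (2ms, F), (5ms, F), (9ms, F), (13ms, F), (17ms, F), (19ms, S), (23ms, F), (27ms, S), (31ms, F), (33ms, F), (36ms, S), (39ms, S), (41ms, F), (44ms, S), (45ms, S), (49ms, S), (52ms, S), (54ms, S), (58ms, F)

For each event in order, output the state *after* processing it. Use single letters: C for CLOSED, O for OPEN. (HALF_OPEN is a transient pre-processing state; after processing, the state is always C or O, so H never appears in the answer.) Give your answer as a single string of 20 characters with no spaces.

Answer: CCOOOOCCCCOOCCCCCCCC

Derivation:
State after each event:
  event#1 t=0ms outcome=S: state=CLOSED
  event#2 t=2ms outcome=F: state=CLOSED
  event#3 t=5ms outcome=F: state=OPEN
  event#4 t=9ms outcome=F: state=OPEN
  event#5 t=13ms outcome=F: state=OPEN
  event#6 t=17ms outcome=F: state=OPEN
  event#7 t=19ms outcome=S: state=CLOSED
  event#8 t=23ms outcome=F: state=CLOSED
  event#9 t=27ms outcome=S: state=CLOSED
  event#10 t=31ms outcome=F: state=CLOSED
  event#11 t=33ms outcome=F: state=OPEN
  event#12 t=36ms outcome=S: state=OPEN
  event#13 t=39ms outcome=S: state=CLOSED
  event#14 t=41ms outcome=F: state=CLOSED
  event#15 t=44ms outcome=S: state=CLOSED
  event#16 t=45ms outcome=S: state=CLOSED
  event#17 t=49ms outcome=S: state=CLOSED
  event#18 t=52ms outcome=S: state=CLOSED
  event#19 t=54ms outcome=S: state=CLOSED
  event#20 t=58ms outcome=F: state=CLOSED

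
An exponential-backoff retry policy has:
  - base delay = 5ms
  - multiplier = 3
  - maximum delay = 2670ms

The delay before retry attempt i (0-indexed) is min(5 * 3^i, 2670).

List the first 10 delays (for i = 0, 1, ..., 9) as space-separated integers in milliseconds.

Answer: 5 15 45 135 405 1215 2670 2670 2670 2670

Derivation:
Computing each delay:
  i=0: min(5*3^0, 2670) = 5
  i=1: min(5*3^1, 2670) = 15
  i=2: min(5*3^2, 2670) = 45
  i=3: min(5*3^3, 2670) = 135
  i=4: min(5*3^4, 2670) = 405
  i=5: min(5*3^5, 2670) = 1215
  i=6: min(5*3^6, 2670) = 2670
  i=7: min(5*3^7, 2670) = 2670
  i=8: min(5*3^8, 2670) = 2670
  i=9: min(5*3^9, 2670) = 2670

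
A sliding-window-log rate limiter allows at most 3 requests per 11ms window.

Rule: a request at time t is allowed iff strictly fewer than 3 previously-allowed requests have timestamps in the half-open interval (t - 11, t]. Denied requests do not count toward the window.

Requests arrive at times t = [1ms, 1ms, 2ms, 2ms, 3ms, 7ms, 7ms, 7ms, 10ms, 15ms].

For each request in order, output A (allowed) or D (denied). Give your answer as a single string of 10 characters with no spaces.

Answer: AAADDDDDDA

Derivation:
Tracking allowed requests in the window:
  req#1 t=1ms: ALLOW
  req#2 t=1ms: ALLOW
  req#3 t=2ms: ALLOW
  req#4 t=2ms: DENY
  req#5 t=3ms: DENY
  req#6 t=7ms: DENY
  req#7 t=7ms: DENY
  req#8 t=7ms: DENY
  req#9 t=10ms: DENY
  req#10 t=15ms: ALLOW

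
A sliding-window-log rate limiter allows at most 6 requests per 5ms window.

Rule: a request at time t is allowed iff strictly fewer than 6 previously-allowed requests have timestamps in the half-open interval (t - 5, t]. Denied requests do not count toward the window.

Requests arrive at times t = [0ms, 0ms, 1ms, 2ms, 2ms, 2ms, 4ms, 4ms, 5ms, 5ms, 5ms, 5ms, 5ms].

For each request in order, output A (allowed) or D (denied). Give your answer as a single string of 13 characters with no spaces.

Tracking allowed requests in the window:
  req#1 t=0ms: ALLOW
  req#2 t=0ms: ALLOW
  req#3 t=1ms: ALLOW
  req#4 t=2ms: ALLOW
  req#5 t=2ms: ALLOW
  req#6 t=2ms: ALLOW
  req#7 t=4ms: DENY
  req#8 t=4ms: DENY
  req#9 t=5ms: ALLOW
  req#10 t=5ms: ALLOW
  req#11 t=5ms: DENY
  req#12 t=5ms: DENY
  req#13 t=5ms: DENY

Answer: AAAAAADDAADDD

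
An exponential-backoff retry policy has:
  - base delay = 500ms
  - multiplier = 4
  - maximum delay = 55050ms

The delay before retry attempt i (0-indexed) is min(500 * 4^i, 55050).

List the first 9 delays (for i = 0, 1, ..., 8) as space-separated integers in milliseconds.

Computing each delay:
  i=0: min(500*4^0, 55050) = 500
  i=1: min(500*4^1, 55050) = 2000
  i=2: min(500*4^2, 55050) = 8000
  i=3: min(500*4^3, 55050) = 32000
  i=4: min(500*4^4, 55050) = 55050
  i=5: min(500*4^5, 55050) = 55050
  i=6: min(500*4^6, 55050) = 55050
  i=7: min(500*4^7, 55050) = 55050
  i=8: min(500*4^8, 55050) = 55050

Answer: 500 2000 8000 32000 55050 55050 55050 55050 55050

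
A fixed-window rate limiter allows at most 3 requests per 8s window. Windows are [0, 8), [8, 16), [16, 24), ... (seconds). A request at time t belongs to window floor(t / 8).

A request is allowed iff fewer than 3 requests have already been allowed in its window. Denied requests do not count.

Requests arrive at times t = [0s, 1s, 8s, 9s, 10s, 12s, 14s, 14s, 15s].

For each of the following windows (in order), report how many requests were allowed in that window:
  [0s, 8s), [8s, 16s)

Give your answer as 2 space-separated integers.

Answer: 2 3

Derivation:
Processing requests:
  req#1 t=0s (window 0): ALLOW
  req#2 t=1s (window 0): ALLOW
  req#3 t=8s (window 1): ALLOW
  req#4 t=9s (window 1): ALLOW
  req#5 t=10s (window 1): ALLOW
  req#6 t=12s (window 1): DENY
  req#7 t=14s (window 1): DENY
  req#8 t=14s (window 1): DENY
  req#9 t=15s (window 1): DENY

Allowed counts by window: 2 3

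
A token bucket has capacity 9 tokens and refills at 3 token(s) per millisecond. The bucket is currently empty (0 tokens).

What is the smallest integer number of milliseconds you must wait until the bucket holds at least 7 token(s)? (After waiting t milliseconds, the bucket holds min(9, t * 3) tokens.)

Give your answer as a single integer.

Answer: 3

Derivation:
Need t * 3 >= 7, so t >= 7/3.
Smallest integer t = ceil(7/3) = 3.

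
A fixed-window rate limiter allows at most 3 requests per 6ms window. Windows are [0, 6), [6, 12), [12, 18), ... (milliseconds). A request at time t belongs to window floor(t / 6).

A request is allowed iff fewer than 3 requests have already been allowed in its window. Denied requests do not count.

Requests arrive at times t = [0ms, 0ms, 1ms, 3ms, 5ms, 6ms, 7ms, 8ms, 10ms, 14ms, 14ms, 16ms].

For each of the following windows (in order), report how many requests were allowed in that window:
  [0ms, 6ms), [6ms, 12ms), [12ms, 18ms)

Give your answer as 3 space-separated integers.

Processing requests:
  req#1 t=0ms (window 0): ALLOW
  req#2 t=0ms (window 0): ALLOW
  req#3 t=1ms (window 0): ALLOW
  req#4 t=3ms (window 0): DENY
  req#5 t=5ms (window 0): DENY
  req#6 t=6ms (window 1): ALLOW
  req#7 t=7ms (window 1): ALLOW
  req#8 t=8ms (window 1): ALLOW
  req#9 t=10ms (window 1): DENY
  req#10 t=14ms (window 2): ALLOW
  req#11 t=14ms (window 2): ALLOW
  req#12 t=16ms (window 2): ALLOW

Allowed counts by window: 3 3 3

Answer: 3 3 3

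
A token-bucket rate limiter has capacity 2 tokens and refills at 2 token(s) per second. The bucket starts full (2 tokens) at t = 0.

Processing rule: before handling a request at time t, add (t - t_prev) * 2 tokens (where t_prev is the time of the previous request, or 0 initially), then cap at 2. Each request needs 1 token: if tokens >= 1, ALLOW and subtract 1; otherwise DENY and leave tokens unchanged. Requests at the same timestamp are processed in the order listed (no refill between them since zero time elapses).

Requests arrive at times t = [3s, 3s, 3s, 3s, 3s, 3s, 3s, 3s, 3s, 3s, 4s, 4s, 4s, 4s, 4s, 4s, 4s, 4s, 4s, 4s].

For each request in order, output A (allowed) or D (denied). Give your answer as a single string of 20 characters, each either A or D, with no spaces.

Answer: AADDDDDDDDAADDDDDDDD

Derivation:
Simulating step by step:
  req#1 t=3s: ALLOW
  req#2 t=3s: ALLOW
  req#3 t=3s: DENY
  req#4 t=3s: DENY
  req#5 t=3s: DENY
  req#6 t=3s: DENY
  req#7 t=3s: DENY
  req#8 t=3s: DENY
  req#9 t=3s: DENY
  req#10 t=3s: DENY
  req#11 t=4s: ALLOW
  req#12 t=4s: ALLOW
  req#13 t=4s: DENY
  req#14 t=4s: DENY
  req#15 t=4s: DENY
  req#16 t=4s: DENY
  req#17 t=4s: DENY
  req#18 t=4s: DENY
  req#19 t=4s: DENY
  req#20 t=4s: DENY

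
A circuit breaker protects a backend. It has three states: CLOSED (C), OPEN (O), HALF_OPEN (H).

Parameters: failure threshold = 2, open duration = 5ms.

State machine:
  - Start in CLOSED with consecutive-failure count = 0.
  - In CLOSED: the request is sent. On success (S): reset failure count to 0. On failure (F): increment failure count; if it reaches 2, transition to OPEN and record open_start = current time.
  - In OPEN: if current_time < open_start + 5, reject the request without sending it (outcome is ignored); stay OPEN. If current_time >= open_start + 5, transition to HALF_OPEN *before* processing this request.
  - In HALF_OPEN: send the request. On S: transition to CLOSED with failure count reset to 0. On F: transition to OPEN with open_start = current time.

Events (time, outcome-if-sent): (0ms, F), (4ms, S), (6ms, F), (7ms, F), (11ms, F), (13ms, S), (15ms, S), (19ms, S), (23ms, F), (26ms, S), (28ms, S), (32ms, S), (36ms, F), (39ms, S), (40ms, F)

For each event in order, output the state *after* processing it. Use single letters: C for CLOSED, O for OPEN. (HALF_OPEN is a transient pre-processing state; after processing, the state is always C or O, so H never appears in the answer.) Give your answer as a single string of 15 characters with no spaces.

Answer: CCCOOCCCCCCCCCC

Derivation:
State after each event:
  event#1 t=0ms outcome=F: state=CLOSED
  event#2 t=4ms outcome=S: state=CLOSED
  event#3 t=6ms outcome=F: state=CLOSED
  event#4 t=7ms outcome=F: state=OPEN
  event#5 t=11ms outcome=F: state=OPEN
  event#6 t=13ms outcome=S: state=CLOSED
  event#7 t=15ms outcome=S: state=CLOSED
  event#8 t=19ms outcome=S: state=CLOSED
  event#9 t=23ms outcome=F: state=CLOSED
  event#10 t=26ms outcome=S: state=CLOSED
  event#11 t=28ms outcome=S: state=CLOSED
  event#12 t=32ms outcome=S: state=CLOSED
  event#13 t=36ms outcome=F: state=CLOSED
  event#14 t=39ms outcome=S: state=CLOSED
  event#15 t=40ms outcome=F: state=CLOSED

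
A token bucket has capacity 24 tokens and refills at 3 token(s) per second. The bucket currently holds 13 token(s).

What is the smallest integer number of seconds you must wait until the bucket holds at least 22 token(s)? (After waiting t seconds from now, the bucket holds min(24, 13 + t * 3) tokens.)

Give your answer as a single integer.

Need 13 + t * 3 >= 22, so t >= 9/3.
Smallest integer t = ceil(9/3) = 3.

Answer: 3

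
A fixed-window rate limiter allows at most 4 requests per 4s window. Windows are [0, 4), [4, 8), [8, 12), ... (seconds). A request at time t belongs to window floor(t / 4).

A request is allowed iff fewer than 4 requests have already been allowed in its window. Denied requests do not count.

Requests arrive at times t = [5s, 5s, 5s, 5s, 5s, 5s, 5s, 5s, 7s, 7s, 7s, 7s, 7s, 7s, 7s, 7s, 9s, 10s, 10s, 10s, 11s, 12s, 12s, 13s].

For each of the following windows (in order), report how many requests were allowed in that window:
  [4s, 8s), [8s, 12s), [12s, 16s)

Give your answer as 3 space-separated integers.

Answer: 4 4 3

Derivation:
Processing requests:
  req#1 t=5s (window 1): ALLOW
  req#2 t=5s (window 1): ALLOW
  req#3 t=5s (window 1): ALLOW
  req#4 t=5s (window 1): ALLOW
  req#5 t=5s (window 1): DENY
  req#6 t=5s (window 1): DENY
  req#7 t=5s (window 1): DENY
  req#8 t=5s (window 1): DENY
  req#9 t=7s (window 1): DENY
  req#10 t=7s (window 1): DENY
  req#11 t=7s (window 1): DENY
  req#12 t=7s (window 1): DENY
  req#13 t=7s (window 1): DENY
  req#14 t=7s (window 1): DENY
  req#15 t=7s (window 1): DENY
  req#16 t=7s (window 1): DENY
  req#17 t=9s (window 2): ALLOW
  req#18 t=10s (window 2): ALLOW
  req#19 t=10s (window 2): ALLOW
  req#20 t=10s (window 2): ALLOW
  req#21 t=11s (window 2): DENY
  req#22 t=12s (window 3): ALLOW
  req#23 t=12s (window 3): ALLOW
  req#24 t=13s (window 3): ALLOW

Allowed counts by window: 4 4 3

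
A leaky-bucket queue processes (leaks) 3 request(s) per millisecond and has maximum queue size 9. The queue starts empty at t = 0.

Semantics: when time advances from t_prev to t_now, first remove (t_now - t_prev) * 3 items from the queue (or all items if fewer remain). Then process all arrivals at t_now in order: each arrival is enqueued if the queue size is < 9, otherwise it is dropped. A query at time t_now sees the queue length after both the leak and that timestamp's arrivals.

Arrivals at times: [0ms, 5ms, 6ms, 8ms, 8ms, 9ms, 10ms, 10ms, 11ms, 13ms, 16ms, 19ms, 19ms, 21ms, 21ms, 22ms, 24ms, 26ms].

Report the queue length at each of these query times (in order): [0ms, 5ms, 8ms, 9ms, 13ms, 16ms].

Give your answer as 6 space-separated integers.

Queue lengths at query times:
  query t=0ms: backlog = 1
  query t=5ms: backlog = 1
  query t=8ms: backlog = 2
  query t=9ms: backlog = 1
  query t=13ms: backlog = 1
  query t=16ms: backlog = 1

Answer: 1 1 2 1 1 1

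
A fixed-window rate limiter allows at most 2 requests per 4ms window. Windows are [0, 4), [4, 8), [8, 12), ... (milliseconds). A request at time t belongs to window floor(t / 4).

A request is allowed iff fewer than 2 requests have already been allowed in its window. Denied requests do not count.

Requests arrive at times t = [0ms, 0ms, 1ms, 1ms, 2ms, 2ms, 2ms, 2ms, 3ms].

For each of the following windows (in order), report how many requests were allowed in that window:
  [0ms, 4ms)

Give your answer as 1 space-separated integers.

Processing requests:
  req#1 t=0ms (window 0): ALLOW
  req#2 t=0ms (window 0): ALLOW
  req#3 t=1ms (window 0): DENY
  req#4 t=1ms (window 0): DENY
  req#5 t=2ms (window 0): DENY
  req#6 t=2ms (window 0): DENY
  req#7 t=2ms (window 0): DENY
  req#8 t=2ms (window 0): DENY
  req#9 t=3ms (window 0): DENY

Allowed counts by window: 2

Answer: 2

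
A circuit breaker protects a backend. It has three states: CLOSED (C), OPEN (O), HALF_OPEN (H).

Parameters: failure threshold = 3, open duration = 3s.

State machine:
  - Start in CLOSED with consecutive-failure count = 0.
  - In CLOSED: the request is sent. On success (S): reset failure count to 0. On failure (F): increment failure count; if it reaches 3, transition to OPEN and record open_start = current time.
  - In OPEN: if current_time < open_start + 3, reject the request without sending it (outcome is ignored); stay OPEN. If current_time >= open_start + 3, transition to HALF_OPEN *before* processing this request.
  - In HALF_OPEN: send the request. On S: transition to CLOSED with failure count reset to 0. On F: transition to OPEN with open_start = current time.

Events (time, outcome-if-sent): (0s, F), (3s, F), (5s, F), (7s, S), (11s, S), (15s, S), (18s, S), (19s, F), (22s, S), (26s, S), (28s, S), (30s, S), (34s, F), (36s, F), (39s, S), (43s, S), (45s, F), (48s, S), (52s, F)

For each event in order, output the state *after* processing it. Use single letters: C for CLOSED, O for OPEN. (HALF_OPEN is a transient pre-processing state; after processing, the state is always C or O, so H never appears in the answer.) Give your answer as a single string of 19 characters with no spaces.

State after each event:
  event#1 t=0s outcome=F: state=CLOSED
  event#2 t=3s outcome=F: state=CLOSED
  event#3 t=5s outcome=F: state=OPEN
  event#4 t=7s outcome=S: state=OPEN
  event#5 t=11s outcome=S: state=CLOSED
  event#6 t=15s outcome=S: state=CLOSED
  event#7 t=18s outcome=S: state=CLOSED
  event#8 t=19s outcome=F: state=CLOSED
  event#9 t=22s outcome=S: state=CLOSED
  event#10 t=26s outcome=S: state=CLOSED
  event#11 t=28s outcome=S: state=CLOSED
  event#12 t=30s outcome=S: state=CLOSED
  event#13 t=34s outcome=F: state=CLOSED
  event#14 t=36s outcome=F: state=CLOSED
  event#15 t=39s outcome=S: state=CLOSED
  event#16 t=43s outcome=S: state=CLOSED
  event#17 t=45s outcome=F: state=CLOSED
  event#18 t=48s outcome=S: state=CLOSED
  event#19 t=52s outcome=F: state=CLOSED

Answer: CCOOCCCCCCCCCCCCCCC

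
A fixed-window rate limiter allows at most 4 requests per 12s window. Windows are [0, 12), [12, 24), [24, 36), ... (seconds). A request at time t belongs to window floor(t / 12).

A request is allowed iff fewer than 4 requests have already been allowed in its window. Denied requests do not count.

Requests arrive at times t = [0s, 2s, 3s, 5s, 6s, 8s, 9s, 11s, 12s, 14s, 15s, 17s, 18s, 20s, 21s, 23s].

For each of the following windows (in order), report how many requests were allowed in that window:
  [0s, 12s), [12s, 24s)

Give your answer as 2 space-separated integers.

Processing requests:
  req#1 t=0s (window 0): ALLOW
  req#2 t=2s (window 0): ALLOW
  req#3 t=3s (window 0): ALLOW
  req#4 t=5s (window 0): ALLOW
  req#5 t=6s (window 0): DENY
  req#6 t=8s (window 0): DENY
  req#7 t=9s (window 0): DENY
  req#8 t=11s (window 0): DENY
  req#9 t=12s (window 1): ALLOW
  req#10 t=14s (window 1): ALLOW
  req#11 t=15s (window 1): ALLOW
  req#12 t=17s (window 1): ALLOW
  req#13 t=18s (window 1): DENY
  req#14 t=20s (window 1): DENY
  req#15 t=21s (window 1): DENY
  req#16 t=23s (window 1): DENY

Allowed counts by window: 4 4

Answer: 4 4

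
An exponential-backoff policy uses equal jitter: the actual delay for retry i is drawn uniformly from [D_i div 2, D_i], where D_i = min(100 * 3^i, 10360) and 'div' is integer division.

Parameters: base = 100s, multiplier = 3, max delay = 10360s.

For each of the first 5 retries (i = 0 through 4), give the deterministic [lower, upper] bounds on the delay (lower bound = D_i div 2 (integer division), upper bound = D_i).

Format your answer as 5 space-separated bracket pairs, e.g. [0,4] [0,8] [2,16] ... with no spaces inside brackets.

Computing bounds per retry:
  i=0: D_i=min(100*3^0,10360)=100, bounds=[50,100]
  i=1: D_i=min(100*3^1,10360)=300, bounds=[150,300]
  i=2: D_i=min(100*3^2,10360)=900, bounds=[450,900]
  i=3: D_i=min(100*3^3,10360)=2700, bounds=[1350,2700]
  i=4: D_i=min(100*3^4,10360)=8100, bounds=[4050,8100]

Answer: [50,100] [150,300] [450,900] [1350,2700] [4050,8100]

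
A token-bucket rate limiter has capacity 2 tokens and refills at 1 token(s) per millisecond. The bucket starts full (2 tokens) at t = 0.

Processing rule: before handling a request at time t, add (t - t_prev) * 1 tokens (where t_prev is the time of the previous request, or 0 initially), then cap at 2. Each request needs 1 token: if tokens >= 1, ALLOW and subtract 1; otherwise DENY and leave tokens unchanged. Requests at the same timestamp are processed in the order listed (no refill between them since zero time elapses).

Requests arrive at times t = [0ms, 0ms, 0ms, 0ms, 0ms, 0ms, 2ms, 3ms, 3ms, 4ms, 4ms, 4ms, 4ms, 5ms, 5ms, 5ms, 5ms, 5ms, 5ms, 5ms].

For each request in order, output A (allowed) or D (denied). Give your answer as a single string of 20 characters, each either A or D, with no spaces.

Answer: AADDDDAAAADDDADDDDDD

Derivation:
Simulating step by step:
  req#1 t=0ms: ALLOW
  req#2 t=0ms: ALLOW
  req#3 t=0ms: DENY
  req#4 t=0ms: DENY
  req#5 t=0ms: DENY
  req#6 t=0ms: DENY
  req#7 t=2ms: ALLOW
  req#8 t=3ms: ALLOW
  req#9 t=3ms: ALLOW
  req#10 t=4ms: ALLOW
  req#11 t=4ms: DENY
  req#12 t=4ms: DENY
  req#13 t=4ms: DENY
  req#14 t=5ms: ALLOW
  req#15 t=5ms: DENY
  req#16 t=5ms: DENY
  req#17 t=5ms: DENY
  req#18 t=5ms: DENY
  req#19 t=5ms: DENY
  req#20 t=5ms: DENY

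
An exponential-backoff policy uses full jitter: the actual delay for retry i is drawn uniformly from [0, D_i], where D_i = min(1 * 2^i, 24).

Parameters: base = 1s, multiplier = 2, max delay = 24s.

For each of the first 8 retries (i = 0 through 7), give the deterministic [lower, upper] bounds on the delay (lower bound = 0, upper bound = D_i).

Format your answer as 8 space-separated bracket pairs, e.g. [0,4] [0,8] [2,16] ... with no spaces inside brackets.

Computing bounds per retry:
  i=0: D_i=min(1*2^0,24)=1, bounds=[0,1]
  i=1: D_i=min(1*2^1,24)=2, bounds=[0,2]
  i=2: D_i=min(1*2^2,24)=4, bounds=[0,4]
  i=3: D_i=min(1*2^3,24)=8, bounds=[0,8]
  i=4: D_i=min(1*2^4,24)=16, bounds=[0,16]
  i=5: D_i=min(1*2^5,24)=24, bounds=[0,24]
  i=6: D_i=min(1*2^6,24)=24, bounds=[0,24]
  i=7: D_i=min(1*2^7,24)=24, bounds=[0,24]

Answer: [0,1] [0,2] [0,4] [0,8] [0,16] [0,24] [0,24] [0,24]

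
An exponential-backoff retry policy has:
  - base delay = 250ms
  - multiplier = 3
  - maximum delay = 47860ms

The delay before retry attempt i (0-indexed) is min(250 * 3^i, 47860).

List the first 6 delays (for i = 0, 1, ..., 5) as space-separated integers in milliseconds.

Answer: 250 750 2250 6750 20250 47860

Derivation:
Computing each delay:
  i=0: min(250*3^0, 47860) = 250
  i=1: min(250*3^1, 47860) = 750
  i=2: min(250*3^2, 47860) = 2250
  i=3: min(250*3^3, 47860) = 6750
  i=4: min(250*3^4, 47860) = 20250
  i=5: min(250*3^5, 47860) = 47860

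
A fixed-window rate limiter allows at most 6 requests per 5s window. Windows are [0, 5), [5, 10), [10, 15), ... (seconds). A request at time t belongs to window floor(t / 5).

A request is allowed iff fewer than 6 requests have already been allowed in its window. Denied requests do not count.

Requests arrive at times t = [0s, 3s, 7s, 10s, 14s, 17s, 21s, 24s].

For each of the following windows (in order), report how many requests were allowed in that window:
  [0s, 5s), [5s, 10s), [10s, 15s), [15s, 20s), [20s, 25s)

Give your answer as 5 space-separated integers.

Processing requests:
  req#1 t=0s (window 0): ALLOW
  req#2 t=3s (window 0): ALLOW
  req#3 t=7s (window 1): ALLOW
  req#4 t=10s (window 2): ALLOW
  req#5 t=14s (window 2): ALLOW
  req#6 t=17s (window 3): ALLOW
  req#7 t=21s (window 4): ALLOW
  req#8 t=24s (window 4): ALLOW

Allowed counts by window: 2 1 2 1 2

Answer: 2 1 2 1 2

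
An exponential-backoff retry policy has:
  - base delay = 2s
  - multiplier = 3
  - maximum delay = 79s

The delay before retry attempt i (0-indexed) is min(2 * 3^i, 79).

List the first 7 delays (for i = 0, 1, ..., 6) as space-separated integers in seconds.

Computing each delay:
  i=0: min(2*3^0, 79) = 2
  i=1: min(2*3^1, 79) = 6
  i=2: min(2*3^2, 79) = 18
  i=3: min(2*3^3, 79) = 54
  i=4: min(2*3^4, 79) = 79
  i=5: min(2*3^5, 79) = 79
  i=6: min(2*3^6, 79) = 79

Answer: 2 6 18 54 79 79 79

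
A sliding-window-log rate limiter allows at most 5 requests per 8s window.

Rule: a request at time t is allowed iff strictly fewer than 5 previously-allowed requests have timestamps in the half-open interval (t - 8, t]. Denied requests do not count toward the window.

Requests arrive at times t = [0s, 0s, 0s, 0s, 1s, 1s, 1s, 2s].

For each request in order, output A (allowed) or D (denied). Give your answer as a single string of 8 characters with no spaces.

Tracking allowed requests in the window:
  req#1 t=0s: ALLOW
  req#2 t=0s: ALLOW
  req#3 t=0s: ALLOW
  req#4 t=0s: ALLOW
  req#5 t=1s: ALLOW
  req#6 t=1s: DENY
  req#7 t=1s: DENY
  req#8 t=2s: DENY

Answer: AAAAADDD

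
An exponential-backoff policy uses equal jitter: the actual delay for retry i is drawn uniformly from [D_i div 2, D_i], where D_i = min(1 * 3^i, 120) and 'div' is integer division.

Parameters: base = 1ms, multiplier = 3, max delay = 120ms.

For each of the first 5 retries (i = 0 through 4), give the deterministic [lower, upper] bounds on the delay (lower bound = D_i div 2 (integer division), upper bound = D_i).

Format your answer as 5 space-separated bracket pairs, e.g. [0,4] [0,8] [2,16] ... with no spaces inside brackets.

Computing bounds per retry:
  i=0: D_i=min(1*3^0,120)=1, bounds=[0,1]
  i=1: D_i=min(1*3^1,120)=3, bounds=[1,3]
  i=2: D_i=min(1*3^2,120)=9, bounds=[4,9]
  i=3: D_i=min(1*3^3,120)=27, bounds=[13,27]
  i=4: D_i=min(1*3^4,120)=81, bounds=[40,81]

Answer: [0,1] [1,3] [4,9] [13,27] [40,81]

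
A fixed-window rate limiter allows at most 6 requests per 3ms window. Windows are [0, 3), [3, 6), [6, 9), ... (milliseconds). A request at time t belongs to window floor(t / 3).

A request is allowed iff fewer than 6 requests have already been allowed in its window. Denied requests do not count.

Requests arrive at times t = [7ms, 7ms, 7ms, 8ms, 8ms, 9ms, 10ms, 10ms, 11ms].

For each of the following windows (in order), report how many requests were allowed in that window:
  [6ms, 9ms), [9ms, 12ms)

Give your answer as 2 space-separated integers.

Processing requests:
  req#1 t=7ms (window 2): ALLOW
  req#2 t=7ms (window 2): ALLOW
  req#3 t=7ms (window 2): ALLOW
  req#4 t=8ms (window 2): ALLOW
  req#5 t=8ms (window 2): ALLOW
  req#6 t=9ms (window 3): ALLOW
  req#7 t=10ms (window 3): ALLOW
  req#8 t=10ms (window 3): ALLOW
  req#9 t=11ms (window 3): ALLOW

Allowed counts by window: 5 4

Answer: 5 4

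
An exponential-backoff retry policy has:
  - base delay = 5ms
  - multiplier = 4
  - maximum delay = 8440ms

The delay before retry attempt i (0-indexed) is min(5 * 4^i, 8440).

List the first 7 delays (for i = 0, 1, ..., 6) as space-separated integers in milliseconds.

Computing each delay:
  i=0: min(5*4^0, 8440) = 5
  i=1: min(5*4^1, 8440) = 20
  i=2: min(5*4^2, 8440) = 80
  i=3: min(5*4^3, 8440) = 320
  i=4: min(5*4^4, 8440) = 1280
  i=5: min(5*4^5, 8440) = 5120
  i=6: min(5*4^6, 8440) = 8440

Answer: 5 20 80 320 1280 5120 8440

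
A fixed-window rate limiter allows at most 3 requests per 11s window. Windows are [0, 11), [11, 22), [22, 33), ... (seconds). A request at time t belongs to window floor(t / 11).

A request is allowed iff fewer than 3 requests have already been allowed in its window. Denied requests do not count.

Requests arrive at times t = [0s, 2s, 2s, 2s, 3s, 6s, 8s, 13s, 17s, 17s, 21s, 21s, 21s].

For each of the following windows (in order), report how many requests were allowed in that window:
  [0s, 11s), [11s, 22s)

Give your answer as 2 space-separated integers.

Answer: 3 3

Derivation:
Processing requests:
  req#1 t=0s (window 0): ALLOW
  req#2 t=2s (window 0): ALLOW
  req#3 t=2s (window 0): ALLOW
  req#4 t=2s (window 0): DENY
  req#5 t=3s (window 0): DENY
  req#6 t=6s (window 0): DENY
  req#7 t=8s (window 0): DENY
  req#8 t=13s (window 1): ALLOW
  req#9 t=17s (window 1): ALLOW
  req#10 t=17s (window 1): ALLOW
  req#11 t=21s (window 1): DENY
  req#12 t=21s (window 1): DENY
  req#13 t=21s (window 1): DENY

Allowed counts by window: 3 3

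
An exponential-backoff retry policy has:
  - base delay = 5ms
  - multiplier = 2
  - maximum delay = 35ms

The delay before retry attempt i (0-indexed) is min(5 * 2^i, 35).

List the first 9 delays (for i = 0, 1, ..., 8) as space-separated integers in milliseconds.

Computing each delay:
  i=0: min(5*2^0, 35) = 5
  i=1: min(5*2^1, 35) = 10
  i=2: min(5*2^2, 35) = 20
  i=3: min(5*2^3, 35) = 35
  i=4: min(5*2^4, 35) = 35
  i=5: min(5*2^5, 35) = 35
  i=6: min(5*2^6, 35) = 35
  i=7: min(5*2^7, 35) = 35
  i=8: min(5*2^8, 35) = 35

Answer: 5 10 20 35 35 35 35 35 35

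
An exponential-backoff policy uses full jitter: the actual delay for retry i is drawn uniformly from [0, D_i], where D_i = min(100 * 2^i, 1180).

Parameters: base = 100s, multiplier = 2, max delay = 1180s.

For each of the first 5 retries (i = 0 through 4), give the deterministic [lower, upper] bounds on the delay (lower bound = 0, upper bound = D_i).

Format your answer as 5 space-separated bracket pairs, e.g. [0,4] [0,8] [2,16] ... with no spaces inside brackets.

Computing bounds per retry:
  i=0: D_i=min(100*2^0,1180)=100, bounds=[0,100]
  i=1: D_i=min(100*2^1,1180)=200, bounds=[0,200]
  i=2: D_i=min(100*2^2,1180)=400, bounds=[0,400]
  i=3: D_i=min(100*2^3,1180)=800, bounds=[0,800]
  i=4: D_i=min(100*2^4,1180)=1180, bounds=[0,1180]

Answer: [0,100] [0,200] [0,400] [0,800] [0,1180]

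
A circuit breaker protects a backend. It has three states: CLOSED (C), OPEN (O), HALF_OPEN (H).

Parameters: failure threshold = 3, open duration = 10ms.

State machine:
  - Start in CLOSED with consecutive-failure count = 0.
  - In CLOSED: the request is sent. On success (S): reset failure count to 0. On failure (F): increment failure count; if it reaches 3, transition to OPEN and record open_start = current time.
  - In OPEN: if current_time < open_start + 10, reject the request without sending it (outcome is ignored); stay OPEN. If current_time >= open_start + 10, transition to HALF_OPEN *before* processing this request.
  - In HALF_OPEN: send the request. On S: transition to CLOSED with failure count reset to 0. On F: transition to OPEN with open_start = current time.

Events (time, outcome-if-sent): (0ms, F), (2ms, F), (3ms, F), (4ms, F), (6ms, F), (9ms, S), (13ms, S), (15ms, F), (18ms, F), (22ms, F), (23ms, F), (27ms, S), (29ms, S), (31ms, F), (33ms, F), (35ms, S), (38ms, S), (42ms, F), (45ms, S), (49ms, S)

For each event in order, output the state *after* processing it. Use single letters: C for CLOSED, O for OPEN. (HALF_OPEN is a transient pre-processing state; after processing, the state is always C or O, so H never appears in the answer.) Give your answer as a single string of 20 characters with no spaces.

State after each event:
  event#1 t=0ms outcome=F: state=CLOSED
  event#2 t=2ms outcome=F: state=CLOSED
  event#3 t=3ms outcome=F: state=OPEN
  event#4 t=4ms outcome=F: state=OPEN
  event#5 t=6ms outcome=F: state=OPEN
  event#6 t=9ms outcome=S: state=OPEN
  event#7 t=13ms outcome=S: state=CLOSED
  event#8 t=15ms outcome=F: state=CLOSED
  event#9 t=18ms outcome=F: state=CLOSED
  event#10 t=22ms outcome=F: state=OPEN
  event#11 t=23ms outcome=F: state=OPEN
  event#12 t=27ms outcome=S: state=OPEN
  event#13 t=29ms outcome=S: state=OPEN
  event#14 t=31ms outcome=F: state=OPEN
  event#15 t=33ms outcome=F: state=OPEN
  event#16 t=35ms outcome=S: state=OPEN
  event#17 t=38ms outcome=S: state=OPEN
  event#18 t=42ms outcome=F: state=OPEN
  event#19 t=45ms outcome=S: state=CLOSED
  event#20 t=49ms outcome=S: state=CLOSED

Answer: CCOOOOCCCOOOOOOOOOCC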